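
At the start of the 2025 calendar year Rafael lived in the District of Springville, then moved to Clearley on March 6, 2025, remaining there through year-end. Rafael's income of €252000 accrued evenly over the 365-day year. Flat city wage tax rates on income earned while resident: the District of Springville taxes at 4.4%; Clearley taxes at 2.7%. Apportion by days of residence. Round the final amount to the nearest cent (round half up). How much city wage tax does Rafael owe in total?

The District of Springville, January 1 – March 5, 2025: 64 days → €252000 × 4.4% × 64/365 = €1944.1973
Clearley, March 6 – December 31, 2025: 301 days → €252000 × 2.7% × 301/365 = €5610.9699
Total = €7555.1671

€7555.17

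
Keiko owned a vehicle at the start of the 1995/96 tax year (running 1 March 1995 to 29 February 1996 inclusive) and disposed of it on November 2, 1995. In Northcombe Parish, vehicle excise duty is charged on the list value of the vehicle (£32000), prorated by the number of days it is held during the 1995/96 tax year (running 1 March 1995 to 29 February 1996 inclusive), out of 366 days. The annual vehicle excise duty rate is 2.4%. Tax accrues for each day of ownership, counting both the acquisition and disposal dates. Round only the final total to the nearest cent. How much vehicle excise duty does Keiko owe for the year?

Days held (March 1 – November 2, 1995): 247 out of 366
Tax = £32000 × 2.4% × 247/366 = £518.2951

£518.30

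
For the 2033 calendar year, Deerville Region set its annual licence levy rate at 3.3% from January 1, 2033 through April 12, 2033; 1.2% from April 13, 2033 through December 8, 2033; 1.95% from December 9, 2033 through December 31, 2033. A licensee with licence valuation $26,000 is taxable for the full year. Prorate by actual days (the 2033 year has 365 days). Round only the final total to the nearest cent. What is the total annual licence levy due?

$476.87

January 1 – April 12, 2033: 102 days at 3.3% → $26,000 × 3.3% × 102/365 = $239.7699
April 13 – December 8, 2033: 240 days at 1.2% → $26,000 × 1.2% × 240/365 = $205.1507
December 9 – December 31, 2033: 23 days at 1.95% → $26,000 × 1.95% × 23/365 = $31.9479
Total = $476.8685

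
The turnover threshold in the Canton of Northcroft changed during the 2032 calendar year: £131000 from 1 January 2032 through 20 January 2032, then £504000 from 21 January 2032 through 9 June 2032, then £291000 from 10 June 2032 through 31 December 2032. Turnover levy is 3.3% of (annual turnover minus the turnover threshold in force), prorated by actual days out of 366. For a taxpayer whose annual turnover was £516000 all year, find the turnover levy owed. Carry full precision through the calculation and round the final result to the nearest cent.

£5005.63

1 January – 20 January 2032: 20 days, exemption £131000 → (£516000 − £131000) × 3.3% × 20/366 = £694.2623
21 January – 9 June 2032: 141 days, exemption £504000 → (£516000 − £504000) × 3.3% × 141/366 = £152.5574
10 June – 31 December 2032: 205 days, exemption £291000 → (£516000 − £291000) × 3.3% × 205/366 = £4158.8115
Total = £5005.6311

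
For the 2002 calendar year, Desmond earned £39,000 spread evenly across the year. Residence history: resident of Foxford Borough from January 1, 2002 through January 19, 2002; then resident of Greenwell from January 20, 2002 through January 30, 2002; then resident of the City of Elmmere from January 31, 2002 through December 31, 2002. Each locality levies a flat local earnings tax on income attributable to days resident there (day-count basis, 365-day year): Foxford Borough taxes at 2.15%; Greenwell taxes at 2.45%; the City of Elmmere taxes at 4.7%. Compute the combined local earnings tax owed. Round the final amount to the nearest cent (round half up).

£1,754.79

Foxford Borough, January 1 – January 19, 2002: 19 days → £39,000 × 2.15% × 19/365 = £43.6479
Greenwell, January 20 – January 30, 2002: 11 days → £39,000 × 2.45% × 11/365 = £28.7959
The City of Elmmere, January 31 – December 31, 2002: 335 days → £39,000 × 4.7% × 335/365 = £1,682.3425
Total = £1,754.7863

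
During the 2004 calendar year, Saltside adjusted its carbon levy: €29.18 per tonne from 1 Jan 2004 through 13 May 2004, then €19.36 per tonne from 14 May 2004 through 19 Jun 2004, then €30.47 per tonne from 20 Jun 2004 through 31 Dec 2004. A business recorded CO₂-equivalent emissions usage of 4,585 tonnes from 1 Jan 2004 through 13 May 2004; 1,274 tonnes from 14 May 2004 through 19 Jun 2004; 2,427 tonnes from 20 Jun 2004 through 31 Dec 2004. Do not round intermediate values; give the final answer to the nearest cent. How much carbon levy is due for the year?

€232,405.63

1 Jan – 13 May 2004: 4,585 tonnes at €29.18/tonne → €133,790.30
14 May – 19 Jun 2004: 1,274 tonnes at €19.36/tonne → €24,664.64
20 Jun – 31 Dec 2004: 2,427 tonnes at €30.47/tonne → €73,950.69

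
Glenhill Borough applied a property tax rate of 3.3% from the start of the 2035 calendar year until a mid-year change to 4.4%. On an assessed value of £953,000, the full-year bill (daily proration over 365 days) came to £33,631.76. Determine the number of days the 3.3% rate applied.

Let d = days at the first rate; then 365 − d days at the second rate.
£953,000 × [3.3%·d + 4.4%·(365−d)] / 365 = £33,631.76
Solving gives d = 289, so the new rate took effect on October 17, 2035.

289 days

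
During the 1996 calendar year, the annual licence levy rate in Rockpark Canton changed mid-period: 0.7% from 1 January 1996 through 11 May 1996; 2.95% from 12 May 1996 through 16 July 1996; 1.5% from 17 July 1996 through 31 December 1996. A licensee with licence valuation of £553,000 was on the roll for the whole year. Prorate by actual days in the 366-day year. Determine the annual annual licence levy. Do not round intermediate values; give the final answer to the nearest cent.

1 January – 11 May 1996: 132 days at 0.7% → £553,000 × 0.7% × 132/366 = £1,396.0984
12 May – 16 July 1996: 66 days at 2.95% → £553,000 × 2.95% × 66/366 = £2,941.7787
17 July – 31 December 1996: 168 days at 1.5% → £553,000 × 1.5% × 168/366 = £3,807.5410
Total = £8,145.4180

£8,145.42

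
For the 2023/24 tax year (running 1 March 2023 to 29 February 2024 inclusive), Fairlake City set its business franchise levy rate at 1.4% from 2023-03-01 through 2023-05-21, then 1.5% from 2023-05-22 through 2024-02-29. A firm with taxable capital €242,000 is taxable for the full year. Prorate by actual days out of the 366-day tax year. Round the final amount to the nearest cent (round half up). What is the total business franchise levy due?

€3,575.78

2023-03-01 to 2023-05-21: 82 days at 1.4% → €242,000 × 1.4% × 82/366 = €759.0601
2023-05-22 to 2024-02-29: 284 days at 1.5% → €242,000 × 1.5% × 284/366 = €2,816.7213
Total = €3,575.7814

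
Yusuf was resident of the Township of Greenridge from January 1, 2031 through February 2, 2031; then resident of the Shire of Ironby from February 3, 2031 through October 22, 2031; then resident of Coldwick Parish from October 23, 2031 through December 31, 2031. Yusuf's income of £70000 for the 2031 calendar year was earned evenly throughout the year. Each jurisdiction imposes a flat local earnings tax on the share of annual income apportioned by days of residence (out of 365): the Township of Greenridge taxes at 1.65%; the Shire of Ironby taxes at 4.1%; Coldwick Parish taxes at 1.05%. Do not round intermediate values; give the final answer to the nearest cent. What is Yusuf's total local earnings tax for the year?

The Township of Greenridge, January 1 – February 2, 2031: 33 days → £70000 × 1.65% × 33/365 = £104.4247
The Shire of Ironby, February 3 – October 22, 2031: 262 days → £70000 × 4.1% × 262/365 = £2060.1096
Coldwick Parish, October 23 – December 31, 2031: 70 days → £70000 × 1.05% × 70/365 = £140.9589
Total = £2305.4932

£2305.49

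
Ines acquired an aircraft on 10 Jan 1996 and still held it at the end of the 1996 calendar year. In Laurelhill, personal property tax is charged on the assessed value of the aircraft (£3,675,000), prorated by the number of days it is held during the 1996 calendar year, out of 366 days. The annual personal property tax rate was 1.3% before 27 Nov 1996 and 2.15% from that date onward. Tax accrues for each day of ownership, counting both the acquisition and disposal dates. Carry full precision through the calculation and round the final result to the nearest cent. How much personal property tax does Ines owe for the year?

10 Jan – 26 Nov 1996: 322 days at 1.3% → £3,675,000 × 1.3% × 322/366 = £42,031.5574
27 Nov – 31 Dec 1996: 35 days at 2.15% → £3,675,000 × 2.15% × 35/366 = £7,555.8402
Total = £49,587.3975

£49,587.40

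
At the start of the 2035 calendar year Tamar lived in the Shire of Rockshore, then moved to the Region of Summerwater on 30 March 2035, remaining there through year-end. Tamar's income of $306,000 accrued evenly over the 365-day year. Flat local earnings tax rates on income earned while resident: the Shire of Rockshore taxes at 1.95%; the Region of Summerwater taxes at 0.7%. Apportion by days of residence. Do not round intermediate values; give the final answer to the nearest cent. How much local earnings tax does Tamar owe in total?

The Shire of Rockshore, 1 January – 29 March 2035: 88 days → $306,000 × 1.95% × 88/365 = $1,438.6192
The Region of Summerwater, 30 March – 31 December 2035: 277 days → $306,000 × 0.7% × 277/365 = $1,625.5726
Total = $3,064.1918

$3,064.19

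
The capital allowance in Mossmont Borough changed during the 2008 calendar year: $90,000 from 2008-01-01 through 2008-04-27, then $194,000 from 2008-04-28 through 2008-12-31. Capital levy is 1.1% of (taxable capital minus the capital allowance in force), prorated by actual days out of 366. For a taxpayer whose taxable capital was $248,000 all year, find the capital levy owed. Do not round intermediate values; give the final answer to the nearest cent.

$962.83

2008-01-01 to 2008-04-27: 118 days, exemption $90,000 → ($248,000 − $90,000) × 1.1% × 118/366 = $560.3388
2008-04-28 to 2008-12-31: 248 days, exemption $194,000 → ($248,000 − $194,000) × 1.1% × 248/366 = $402.4918
Total = $962.8306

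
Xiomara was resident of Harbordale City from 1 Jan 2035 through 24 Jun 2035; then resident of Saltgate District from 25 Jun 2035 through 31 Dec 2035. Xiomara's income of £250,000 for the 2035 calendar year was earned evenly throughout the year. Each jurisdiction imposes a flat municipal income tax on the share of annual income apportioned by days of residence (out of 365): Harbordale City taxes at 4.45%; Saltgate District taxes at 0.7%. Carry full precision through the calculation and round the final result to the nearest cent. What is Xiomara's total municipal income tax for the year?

£6,244.86

Harbordale City, 1 Jan – 24 Jun 2035: 175 days → £250,000 × 4.45% × 175/365 = £5,333.9041
Saltgate District, 25 Jun – 31 Dec 2035: 190 days → £250,000 × 0.7% × 190/365 = £910.9589
Total = £6,244.8630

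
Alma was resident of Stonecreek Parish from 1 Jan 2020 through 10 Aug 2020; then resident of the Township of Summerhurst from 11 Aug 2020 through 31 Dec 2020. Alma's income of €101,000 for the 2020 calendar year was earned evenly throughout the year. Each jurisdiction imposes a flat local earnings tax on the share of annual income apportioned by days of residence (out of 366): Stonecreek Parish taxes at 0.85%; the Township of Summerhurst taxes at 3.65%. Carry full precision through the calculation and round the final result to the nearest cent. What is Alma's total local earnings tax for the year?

€1,963.43

Stonecreek Parish, 1 Jan – 10 Aug 2020: 223 days → €101,000 × 0.85% × 223/366 = €523.0751
The Township of Summerhurst, 11 Aug – 31 Dec 2020: 143 days → €101,000 × 3.65% × 143/366 = €1,440.3538
Total = €1,963.4290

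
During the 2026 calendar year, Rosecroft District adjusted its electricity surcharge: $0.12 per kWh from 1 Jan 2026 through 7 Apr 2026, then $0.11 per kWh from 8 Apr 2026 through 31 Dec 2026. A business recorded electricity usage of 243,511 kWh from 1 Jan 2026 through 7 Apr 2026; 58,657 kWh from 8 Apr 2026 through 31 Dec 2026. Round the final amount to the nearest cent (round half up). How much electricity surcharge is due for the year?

$35673.59

1 Jan – 7 Apr 2026: 243,511 kWh at $0.12/kWh → $29221.32
8 Apr – 31 Dec 2026: 58,657 kWh at $0.11/kWh → $6452.27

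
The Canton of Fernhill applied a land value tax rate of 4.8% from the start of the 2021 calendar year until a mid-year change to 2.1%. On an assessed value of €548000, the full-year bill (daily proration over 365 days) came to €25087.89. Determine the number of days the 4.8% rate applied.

Let d = days at the first rate; then 365 − d days at the second rate.
€548000 × [4.8%·d + 2.1%·(365−d)] / 365 = €25087.89
Solving gives d = 335, so the new rate took effect on 2 December 2021.

335 days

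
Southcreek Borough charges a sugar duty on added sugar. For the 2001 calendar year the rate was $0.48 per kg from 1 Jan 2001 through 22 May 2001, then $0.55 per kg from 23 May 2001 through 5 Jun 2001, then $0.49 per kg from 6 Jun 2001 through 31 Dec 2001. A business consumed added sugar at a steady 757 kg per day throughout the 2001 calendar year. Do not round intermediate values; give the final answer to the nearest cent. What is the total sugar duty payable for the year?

1 Jan – 22 May 2001: 142 days × 757 kg/day = 107,494 kg at $0.48/kg → $51,597.12
23 May – 5 Jun 2001: 14 days × 757 kg/day = 10,598 kg at $0.55/kg → $5,828.90
6 Jun – 31 Dec 2001: 209 days × 757 kg/day = 158,213 kg at $0.49/kg → $77,524.37

$134,950.39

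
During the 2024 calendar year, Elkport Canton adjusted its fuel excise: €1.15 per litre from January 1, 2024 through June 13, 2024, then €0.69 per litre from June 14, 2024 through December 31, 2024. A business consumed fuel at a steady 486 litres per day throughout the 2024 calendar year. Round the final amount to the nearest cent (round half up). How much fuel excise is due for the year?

€159621.84

January 1 – June 13, 2024: 165 days × 486 litres/day = 80,190 litres at €1.15/litre → €92218.50
June 14 – December 31, 2024: 201 days × 486 litres/day = 97,686 litres at €0.69/litre → €67403.34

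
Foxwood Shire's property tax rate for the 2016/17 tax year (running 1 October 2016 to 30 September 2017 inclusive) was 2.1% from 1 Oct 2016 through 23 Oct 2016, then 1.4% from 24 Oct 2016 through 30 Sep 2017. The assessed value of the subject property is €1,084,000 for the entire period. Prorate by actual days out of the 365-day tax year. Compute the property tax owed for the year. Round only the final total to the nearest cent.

€15,654.15

1 Oct – 23 Oct 2016: 23 days at 2.1% → €1,084,000 × 2.1% × 23/365 = €1,434.4438
24 Oct 2016 – 30 Sep 2017: 342 days at 1.4% → €1,084,000 × 1.4% × 342/365 = €14,219.7041
Total = €15,654.1479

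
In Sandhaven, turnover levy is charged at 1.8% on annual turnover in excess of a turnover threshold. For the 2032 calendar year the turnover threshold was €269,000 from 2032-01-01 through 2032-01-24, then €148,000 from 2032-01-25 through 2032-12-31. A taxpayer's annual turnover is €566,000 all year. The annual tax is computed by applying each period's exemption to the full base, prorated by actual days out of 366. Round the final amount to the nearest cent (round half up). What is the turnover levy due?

€7,381.18

2032-01-01 to 2032-01-24: 24 days, exemption €269,000 → (€566,000 − €269,000) × 1.8% × 24/366 = €350.5574
2032-01-25 to 2032-12-31: 342 days, exemption €148,000 → (€566,000 − €148,000) × 1.8% × 342/366 = €7,030.6230
Total = €7,381.1803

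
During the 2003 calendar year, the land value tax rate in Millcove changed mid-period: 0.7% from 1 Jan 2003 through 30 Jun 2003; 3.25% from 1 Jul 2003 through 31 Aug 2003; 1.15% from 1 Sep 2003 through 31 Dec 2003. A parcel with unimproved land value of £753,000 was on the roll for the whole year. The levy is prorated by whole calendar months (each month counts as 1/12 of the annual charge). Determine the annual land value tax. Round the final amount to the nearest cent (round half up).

£9,600.75

1 Jan – 30 Jun 2003: 6 months at 0.7% → £753,000 × 0.7% × 6/12 = £2,635.5000
1 Jul – 31 Aug 2003: 2 months at 3.25% → £753,000 × 3.25% × 2/12 = £4,078.7500
1 Sep – 31 Dec 2003: 4 months at 1.15% → £753,000 × 1.15% × 4/12 = £2,886.5000
Total = £9,600.7500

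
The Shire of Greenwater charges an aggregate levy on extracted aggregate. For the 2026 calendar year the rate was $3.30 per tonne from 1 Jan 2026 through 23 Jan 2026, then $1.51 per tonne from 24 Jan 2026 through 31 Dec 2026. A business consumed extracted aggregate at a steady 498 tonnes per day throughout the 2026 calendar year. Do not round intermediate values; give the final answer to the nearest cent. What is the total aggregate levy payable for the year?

1 Jan – 23 Jan 2026: 23 days × 498 tonnes/day = 11,454 tonnes at $3.30/tonne → $37798.20
24 Jan – 31 Dec 2026: 342 days × 498 tonnes/day = 170,316 tonnes at $1.51/tonne → $257177.16

$294975.36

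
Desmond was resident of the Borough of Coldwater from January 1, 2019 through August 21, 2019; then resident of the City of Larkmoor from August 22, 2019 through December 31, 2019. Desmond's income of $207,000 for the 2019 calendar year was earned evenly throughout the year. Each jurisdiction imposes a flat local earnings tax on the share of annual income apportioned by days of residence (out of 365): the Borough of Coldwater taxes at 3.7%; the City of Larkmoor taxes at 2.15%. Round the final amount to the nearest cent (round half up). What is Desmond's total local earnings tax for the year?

The Borough of Coldwater, January 1 – August 21, 2019: 233 days → $207,000 × 3.7% × 233/365 = $4,889.1699
The City of Larkmoor, August 22 – December 31, 2019: 132 days → $207,000 × 2.15% × 132/365 = $1,609.4959
Total = $6,498.6658

$6,498.67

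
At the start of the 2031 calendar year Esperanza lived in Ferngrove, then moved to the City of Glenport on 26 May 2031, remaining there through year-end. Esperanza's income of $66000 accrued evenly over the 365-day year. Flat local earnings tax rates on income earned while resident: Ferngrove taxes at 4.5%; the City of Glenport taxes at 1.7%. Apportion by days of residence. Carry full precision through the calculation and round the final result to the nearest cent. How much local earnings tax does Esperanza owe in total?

Ferngrove, 1 Jan – 25 May 2031: 145 days → $66000 × 4.5% × 145/365 = $1179.8630
The City of Glenport, 26 May – 31 Dec 2031: 220 days → $66000 × 1.7% × 220/365 = $676.2740
Total = $1856.1370

$1856.14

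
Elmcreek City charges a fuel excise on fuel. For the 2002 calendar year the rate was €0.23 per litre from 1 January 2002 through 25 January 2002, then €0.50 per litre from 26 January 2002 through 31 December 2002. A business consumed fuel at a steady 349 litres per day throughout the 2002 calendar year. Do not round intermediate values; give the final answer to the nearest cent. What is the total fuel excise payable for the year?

1 January – 25 January 2002: 25 days × 349 litres/day = 8,725 litres at €0.23/litre → €2006.75
26 January – 31 December 2002: 340 days × 349 litres/day = 118,660 litres at €0.50/litre → €59330.00

€61336.75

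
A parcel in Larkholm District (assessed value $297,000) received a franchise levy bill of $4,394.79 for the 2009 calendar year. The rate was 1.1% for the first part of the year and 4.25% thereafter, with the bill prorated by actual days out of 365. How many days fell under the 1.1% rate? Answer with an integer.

Let d = days at the first rate; then 365 − d days at the second rate.
$297,000 × [1.1%·d + 4.25%·(365−d)] / 365 = $4,394.79
Solving gives d = 321, so the new rate took effect on 18 November 2009.

321 days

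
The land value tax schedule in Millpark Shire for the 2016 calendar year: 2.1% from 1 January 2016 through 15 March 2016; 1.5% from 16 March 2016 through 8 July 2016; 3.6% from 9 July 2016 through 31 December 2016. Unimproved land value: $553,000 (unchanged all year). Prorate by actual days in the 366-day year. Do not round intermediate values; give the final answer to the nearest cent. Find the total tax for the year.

1 January – 15 March 2016: 75 days at 2.1% → $553,000 × 2.1% × 75/366 = $2,379.7131
16 March – 8 July 2016: 115 days at 1.5% → $553,000 × 1.5% × 115/366 = $2,606.3525
9 July – 31 December 2016: 176 days at 3.6% → $553,000 × 3.6% × 176/366 = $9,573.2459
Total = $14,559.3115

$14,559.31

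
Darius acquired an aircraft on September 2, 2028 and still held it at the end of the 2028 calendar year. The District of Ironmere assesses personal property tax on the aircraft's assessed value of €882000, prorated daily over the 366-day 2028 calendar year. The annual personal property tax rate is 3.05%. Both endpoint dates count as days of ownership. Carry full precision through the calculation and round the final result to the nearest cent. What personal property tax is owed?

€8893.50

Days held (September 2 – December 31, 2028): 121 out of 366
Tax = €882000 × 3.05% × 121/366 = €8893.5000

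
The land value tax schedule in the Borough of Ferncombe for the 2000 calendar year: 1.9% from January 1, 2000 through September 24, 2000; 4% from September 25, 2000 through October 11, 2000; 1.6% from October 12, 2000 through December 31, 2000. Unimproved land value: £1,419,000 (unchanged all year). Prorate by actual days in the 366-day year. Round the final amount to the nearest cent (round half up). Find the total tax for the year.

£27,402.98

January 1 – September 24, 2000: 268 days at 1.9% → £1,419,000 × 1.9% × 268/366 = £19,741.9344
September 25 – October 11, 2000: 17 days at 4% → £1,419,000 × 4% × 17/366 = £2,636.3934
October 12 – December 31, 2000: 81 days at 1.6% → £1,419,000 × 1.6% × 81/366 = £5,024.6557
Total = £27,402.9836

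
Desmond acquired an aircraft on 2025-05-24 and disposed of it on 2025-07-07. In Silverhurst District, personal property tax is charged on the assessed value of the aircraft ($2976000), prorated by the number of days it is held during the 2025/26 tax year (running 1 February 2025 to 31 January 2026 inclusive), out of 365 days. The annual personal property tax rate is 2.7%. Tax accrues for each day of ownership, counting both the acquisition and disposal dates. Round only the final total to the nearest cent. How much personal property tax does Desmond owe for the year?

$9906.41

Days held (2025-05-24 to 2025-07-07): 45 out of 365
Tax = $2976000 × 2.7% × 45/365 = $9906.4110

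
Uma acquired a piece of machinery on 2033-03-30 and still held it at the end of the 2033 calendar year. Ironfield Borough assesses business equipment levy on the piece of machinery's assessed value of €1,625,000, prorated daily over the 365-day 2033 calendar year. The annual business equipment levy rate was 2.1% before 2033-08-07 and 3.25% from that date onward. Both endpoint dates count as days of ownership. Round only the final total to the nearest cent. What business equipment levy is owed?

€33,423.80

2033-03-30 to 2033-08-06: 130 days at 2.1% → €1,625,000 × 2.1% × 130/365 = €12,154.1096
2033-08-07 to 2033-12-31: 147 days at 3.25% → €1,625,000 × 3.25% × 147/365 = €21,269.6918
Total = €33,423.8014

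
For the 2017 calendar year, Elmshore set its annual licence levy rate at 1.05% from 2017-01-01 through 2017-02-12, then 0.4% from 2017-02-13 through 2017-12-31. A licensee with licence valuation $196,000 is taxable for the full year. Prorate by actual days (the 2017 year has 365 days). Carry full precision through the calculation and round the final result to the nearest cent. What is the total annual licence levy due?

$934.09

2017-01-01 to 2017-02-12: 43 days at 1.05% → $196,000 × 1.05% × 43/365 = $242.4493
2017-02-13 to 2017-12-31: 322 days at 0.4% → $196,000 × 0.4% × 322/365 = $691.6384
Total = $934.0877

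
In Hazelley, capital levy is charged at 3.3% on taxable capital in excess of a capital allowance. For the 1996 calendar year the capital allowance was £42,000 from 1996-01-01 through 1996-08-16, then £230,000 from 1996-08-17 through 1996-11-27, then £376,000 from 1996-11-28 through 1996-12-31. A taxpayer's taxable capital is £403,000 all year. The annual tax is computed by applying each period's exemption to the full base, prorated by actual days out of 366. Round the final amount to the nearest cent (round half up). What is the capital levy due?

£9,143.16

1996-01-01 to 1996-08-16: 229 days, exemption £42,000 → (£403,000 − £42,000) × 3.3% × 229/366 = £7,453.7623
1996-08-17 to 1996-11-27: 103 days, exemption £230,000 → (£403,000 − £230,000) × 3.3% × 103/366 = £1,606.6311
1996-11-28 to 1996-12-31: 34 days, exemption £376,000 → (£403,000 − £376,000) × 3.3% × 34/366 = £82.7705
Total = £9,143.1639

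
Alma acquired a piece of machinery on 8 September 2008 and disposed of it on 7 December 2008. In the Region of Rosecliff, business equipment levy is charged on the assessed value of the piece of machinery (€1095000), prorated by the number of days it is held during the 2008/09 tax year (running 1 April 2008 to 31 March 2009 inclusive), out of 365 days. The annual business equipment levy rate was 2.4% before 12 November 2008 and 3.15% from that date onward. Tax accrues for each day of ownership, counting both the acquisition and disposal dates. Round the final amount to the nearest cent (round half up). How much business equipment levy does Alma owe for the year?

8 September – 11 November 2008: 65 days at 2.4% → €1095000 × 2.4% × 65/365 = €4680.0000
12 November – 7 December 2008: 26 days at 3.15% → €1095000 × 3.15% × 26/365 = €2457.0000
Total = €7137.0000

€7137.00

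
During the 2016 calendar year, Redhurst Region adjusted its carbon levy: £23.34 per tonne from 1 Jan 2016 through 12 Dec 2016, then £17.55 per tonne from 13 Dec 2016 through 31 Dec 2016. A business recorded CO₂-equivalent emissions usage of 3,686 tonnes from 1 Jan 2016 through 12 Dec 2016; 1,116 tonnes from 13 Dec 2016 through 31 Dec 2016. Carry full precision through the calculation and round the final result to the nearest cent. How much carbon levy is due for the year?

£105,617.04

1 Jan – 12 Dec 2016: 3,686 tonnes at £23.34/tonne → £86,031.24
13 Dec – 31 Dec 2016: 1,116 tonnes at £17.55/tonne → £19,585.80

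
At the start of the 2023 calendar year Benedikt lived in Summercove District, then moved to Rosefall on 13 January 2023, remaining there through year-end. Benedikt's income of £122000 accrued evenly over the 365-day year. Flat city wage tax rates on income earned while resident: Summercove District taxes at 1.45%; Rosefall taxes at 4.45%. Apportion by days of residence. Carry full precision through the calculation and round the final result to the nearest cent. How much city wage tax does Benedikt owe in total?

£5308.67

Summercove District, 1 January – 12 January 2023: 12 days → £122000 × 1.45% × 12/365 = £58.1589
Rosefall, 13 January – 31 December 2023: 353 days → £122000 × 4.45% × 353/365 = £5250.5123
Total = £5308.6712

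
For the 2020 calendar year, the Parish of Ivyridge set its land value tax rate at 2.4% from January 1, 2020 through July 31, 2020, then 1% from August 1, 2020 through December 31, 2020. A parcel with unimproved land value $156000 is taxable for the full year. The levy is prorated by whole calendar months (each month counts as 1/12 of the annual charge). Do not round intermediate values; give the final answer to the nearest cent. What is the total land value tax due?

January 1 – July 31, 2020: 7 months at 2.4% → $156000 × 2.4% × 7/12 = $2184.0000
August 1 – December 31, 2020: 5 months at 1% → $156000 × 1% × 5/12 = $650.0000
Total = $2834.0000

$2834.00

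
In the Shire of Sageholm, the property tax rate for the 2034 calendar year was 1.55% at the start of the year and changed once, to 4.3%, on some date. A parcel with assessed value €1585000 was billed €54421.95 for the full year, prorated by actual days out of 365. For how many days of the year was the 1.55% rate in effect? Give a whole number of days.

115 days

Let d = days at the first rate; then 365 − d days at the second rate.
€1585000 × [1.55%·d + 4.3%·(365−d)] / 365 = €54421.95
Solving gives d = 115, so the new rate took effect on 26 April 2034.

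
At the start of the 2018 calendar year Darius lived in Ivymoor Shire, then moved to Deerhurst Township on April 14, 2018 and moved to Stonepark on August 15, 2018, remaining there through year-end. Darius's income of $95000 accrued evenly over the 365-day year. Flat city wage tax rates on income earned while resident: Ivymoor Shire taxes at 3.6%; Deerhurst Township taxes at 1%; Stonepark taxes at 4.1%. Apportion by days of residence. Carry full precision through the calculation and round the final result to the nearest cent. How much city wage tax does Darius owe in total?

$2768.53

Ivymoor Shire, January 1 – April 13, 2018: 103 days → $95000 × 3.6% × 103/365 = $965.0959
Deerhurst Township, April 14 – August 14, 2018: 123 days → $95000 × 1% × 123/365 = $320.1370
Stonepark, August 15 – December 31, 2018: 139 days → $95000 × 4.1% × 139/365 = $1483.3014
Total = $2768.5342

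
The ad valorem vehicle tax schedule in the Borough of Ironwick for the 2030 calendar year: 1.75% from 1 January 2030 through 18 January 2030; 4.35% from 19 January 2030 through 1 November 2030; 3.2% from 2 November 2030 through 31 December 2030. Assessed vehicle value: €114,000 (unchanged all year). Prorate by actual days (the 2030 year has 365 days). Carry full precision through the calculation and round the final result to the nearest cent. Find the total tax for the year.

1 January – 18 January 2030: 18 days at 1.75% → €114,000 × 1.75% × 18/365 = €98.3836
19 January – 1 November 2030: 287 days at 4.35% → €114,000 × 4.35% × 287/365 = €3,899.2685
2 November – 31 December 2030: 60 days at 3.2% → €114,000 × 3.2% × 60/365 = €599.6712
Total = €4,597.3233

€4,597.32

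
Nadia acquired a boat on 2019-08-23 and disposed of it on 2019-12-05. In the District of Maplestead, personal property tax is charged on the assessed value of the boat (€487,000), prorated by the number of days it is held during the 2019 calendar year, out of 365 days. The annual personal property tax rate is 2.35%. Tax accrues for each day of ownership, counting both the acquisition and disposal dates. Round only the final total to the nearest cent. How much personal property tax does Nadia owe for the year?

Days held (2019-08-23 to 2019-12-05): 105 out of 365
Tax = €487,000 × 2.35% × 105/365 = €3,292.2534

€3,292.25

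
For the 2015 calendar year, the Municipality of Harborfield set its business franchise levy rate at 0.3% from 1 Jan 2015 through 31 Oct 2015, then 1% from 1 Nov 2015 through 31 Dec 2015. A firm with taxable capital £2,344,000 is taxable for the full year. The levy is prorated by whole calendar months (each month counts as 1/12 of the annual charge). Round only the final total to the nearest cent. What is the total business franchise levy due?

£9,766.67

1 Jan – 31 Oct 2015: 10 months at 0.3% → £2,344,000 × 0.3% × 10/12 = £5,860.0000
1 Nov – 31 Dec 2015: 2 months at 1% → £2,344,000 × 1% × 2/12 = £3,906.6667
Total = £9,766.6667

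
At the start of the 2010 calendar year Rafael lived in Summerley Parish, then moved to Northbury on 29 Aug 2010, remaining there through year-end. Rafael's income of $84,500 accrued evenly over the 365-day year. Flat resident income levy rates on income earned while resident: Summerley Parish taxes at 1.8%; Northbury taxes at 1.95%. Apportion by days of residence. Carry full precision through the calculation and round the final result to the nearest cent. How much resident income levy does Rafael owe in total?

Summerley Parish, 1 Jan – 28 Aug 2010: 240 days → $84,500 × 1.8% × 240/365 = $1,000.1096
Northbury, 29 Aug – 31 Dec 2010: 125 days → $84,500 × 1.95% × 125/365 = $564.2979
Total = $1,564.4075

$1,564.41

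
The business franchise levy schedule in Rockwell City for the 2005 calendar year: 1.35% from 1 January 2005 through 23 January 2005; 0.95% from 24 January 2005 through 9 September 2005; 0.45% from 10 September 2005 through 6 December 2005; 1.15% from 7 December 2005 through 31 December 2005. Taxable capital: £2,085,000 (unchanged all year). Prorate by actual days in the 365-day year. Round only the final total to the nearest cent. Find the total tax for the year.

£18,105.23

1 January – 23 January 2005: 23 days at 1.35% → £2,085,000 × 1.35% × 23/365 = £1,773.6781
24 January – 9 September 2005: 229 days at 0.95% → £2,085,000 × 0.95% × 229/365 = £12,427.1712
10 September – 6 December 2005: 88 days at 0.45% → £2,085,000 × 0.45% × 88/365 = £2,262.0822
7 December – 31 December 2005: 25 days at 1.15% → £2,085,000 × 1.15% × 25/365 = £1,642.2945
Total = £18,105.2260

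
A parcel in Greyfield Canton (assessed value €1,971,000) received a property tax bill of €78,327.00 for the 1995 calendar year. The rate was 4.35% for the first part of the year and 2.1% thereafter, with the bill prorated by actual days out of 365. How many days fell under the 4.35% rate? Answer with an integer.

Let d = days at the first rate; then 365 − d days at the second rate.
€1,971,000 × [4.35%·d + 2.1%·(365−d)] / 365 = €78,327.00
Solving gives d = 304, so the new rate took effect on November 1, 1995.

304 days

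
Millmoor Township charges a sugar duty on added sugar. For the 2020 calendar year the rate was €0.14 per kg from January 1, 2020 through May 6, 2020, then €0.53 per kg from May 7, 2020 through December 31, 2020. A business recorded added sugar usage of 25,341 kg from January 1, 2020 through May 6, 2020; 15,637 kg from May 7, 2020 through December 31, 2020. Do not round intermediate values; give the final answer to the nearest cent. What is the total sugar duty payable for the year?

€11835.35

January 1 – May 6, 2020: 25,341 kg at €0.14/kg → €3547.74
May 7 – December 31, 2020: 15,637 kg at €0.53/kg → €8287.61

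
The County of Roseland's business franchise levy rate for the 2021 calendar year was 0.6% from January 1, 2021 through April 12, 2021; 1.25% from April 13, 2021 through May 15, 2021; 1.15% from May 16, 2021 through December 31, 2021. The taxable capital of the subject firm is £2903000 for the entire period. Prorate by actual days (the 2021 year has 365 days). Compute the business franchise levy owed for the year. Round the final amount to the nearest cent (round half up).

£29185.09

January 1 – April 12, 2021: 102 days at 0.6% → £2903000 × 0.6% × 102/365 = £4867.4959
April 13 – May 15, 2021: 33 days at 1.25% → £2903000 × 1.25% × 33/365 = £3280.7877
May 16 – December 31, 2021: 230 days at 1.15% → £2903000 × 1.15% × 230/365 = £21036.8082
Total = £29185.0918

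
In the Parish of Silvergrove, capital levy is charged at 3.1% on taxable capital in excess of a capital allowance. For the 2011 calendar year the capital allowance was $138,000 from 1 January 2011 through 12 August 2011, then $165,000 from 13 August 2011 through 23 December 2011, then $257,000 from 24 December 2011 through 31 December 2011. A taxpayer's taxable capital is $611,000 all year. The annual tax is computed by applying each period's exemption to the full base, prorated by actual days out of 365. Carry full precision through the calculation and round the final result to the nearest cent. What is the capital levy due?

1 January – 12 August 2011: 224 days, exemption $138,000 → ($611,000 − $138,000) × 3.1% × 224/365 = $8,998.6630
13 August – 23 December 2011: 133 days, exemption $165,000 → ($611,000 − $165,000) × 3.1% × 133/365 = $5,037.9671
24 December – 31 December 2011: 8 days, exemption $257,000 → ($611,000 − $257,000) × 3.1% × 8/365 = $240.5260
Total = $14,277.1562

$14,277.16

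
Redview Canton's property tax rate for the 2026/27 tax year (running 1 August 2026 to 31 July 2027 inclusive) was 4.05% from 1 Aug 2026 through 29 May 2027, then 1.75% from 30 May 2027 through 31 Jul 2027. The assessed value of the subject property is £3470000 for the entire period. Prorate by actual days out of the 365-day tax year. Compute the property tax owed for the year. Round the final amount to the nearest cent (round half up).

£126759.58

1 Aug 2026 – 29 May 2027: 302 days at 4.05% → £3470000 × 4.05% × 302/365 = £116278.2740
30 May – 31 Jul 2027: 63 days at 1.75% → £3470000 × 1.75% × 63/365 = £10481.3014
Total = £126759.5753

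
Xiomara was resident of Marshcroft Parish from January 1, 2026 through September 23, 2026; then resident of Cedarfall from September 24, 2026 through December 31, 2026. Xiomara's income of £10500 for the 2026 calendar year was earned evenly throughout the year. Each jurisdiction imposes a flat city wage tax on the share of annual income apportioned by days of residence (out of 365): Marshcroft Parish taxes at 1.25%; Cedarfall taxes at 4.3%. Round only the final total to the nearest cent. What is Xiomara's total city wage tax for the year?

£218.11

Marshcroft Parish, January 1 – September 23, 2026: 266 days → £10500 × 1.25% × 266/365 = £95.6507
Cedarfall, September 24 – December 31, 2026: 99 days → £10500 × 4.3% × 99/365 = £122.4616
Total = £218.1123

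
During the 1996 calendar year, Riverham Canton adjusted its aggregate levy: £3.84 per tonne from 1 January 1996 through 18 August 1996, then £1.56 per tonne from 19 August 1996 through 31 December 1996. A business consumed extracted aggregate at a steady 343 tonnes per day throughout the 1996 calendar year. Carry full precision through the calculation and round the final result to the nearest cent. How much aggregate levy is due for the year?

£376,490.52

1 January – 18 August 1996: 231 days × 343 tonnes/day = 79,233 tonnes at £3.84/tonne → £304,254.72
19 August – 31 December 1996: 135 days × 343 tonnes/day = 46,305 tonnes at £1.56/tonne → £72,235.80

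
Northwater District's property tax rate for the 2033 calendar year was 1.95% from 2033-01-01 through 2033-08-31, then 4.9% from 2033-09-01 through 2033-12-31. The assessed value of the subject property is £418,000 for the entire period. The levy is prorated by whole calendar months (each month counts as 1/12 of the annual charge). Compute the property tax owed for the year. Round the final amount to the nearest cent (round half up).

£12,261.33

2033-01-01 to 2033-08-31: 8 months at 1.95% → £418,000 × 1.95% × 8/12 = £5,434.0000
2033-09-01 to 2033-12-31: 4 months at 4.9% → £418,000 × 4.9% × 4/12 = £6,827.3333
Total = £12,261.3333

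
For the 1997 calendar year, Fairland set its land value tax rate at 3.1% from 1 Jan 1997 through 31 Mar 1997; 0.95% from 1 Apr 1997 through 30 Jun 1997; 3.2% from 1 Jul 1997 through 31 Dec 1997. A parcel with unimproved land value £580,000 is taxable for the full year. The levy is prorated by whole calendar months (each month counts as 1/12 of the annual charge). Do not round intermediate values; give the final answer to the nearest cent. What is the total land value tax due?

£15,152.50

1 Jan – 31 Mar 1997: 3 months at 3.1% → £580,000 × 3.1% × 3/12 = £4,495.0000
1 Apr – 30 Jun 1997: 3 months at 0.95% → £580,000 × 0.95% × 3/12 = £1,377.5000
1 Jul – 31 Dec 1997: 6 months at 3.2% → £580,000 × 3.2% × 6/12 = £9,280.0000
Total = £15,152.5000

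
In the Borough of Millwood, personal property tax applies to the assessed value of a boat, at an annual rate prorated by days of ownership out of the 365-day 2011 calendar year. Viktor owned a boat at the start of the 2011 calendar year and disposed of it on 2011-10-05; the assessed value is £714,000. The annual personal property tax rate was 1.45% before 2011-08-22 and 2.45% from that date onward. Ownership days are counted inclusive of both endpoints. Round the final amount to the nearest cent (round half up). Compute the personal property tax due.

£8,765.57

2011-01-01 to 2011-08-21: 233 days at 1.45% → £714,000 × 1.45% × 233/365 = £6,608.9014
2011-08-22 to 2011-10-05: 45 days at 2.45% → £714,000 × 2.45% × 45/365 = £2,156.6712
Total = £8,765.5726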